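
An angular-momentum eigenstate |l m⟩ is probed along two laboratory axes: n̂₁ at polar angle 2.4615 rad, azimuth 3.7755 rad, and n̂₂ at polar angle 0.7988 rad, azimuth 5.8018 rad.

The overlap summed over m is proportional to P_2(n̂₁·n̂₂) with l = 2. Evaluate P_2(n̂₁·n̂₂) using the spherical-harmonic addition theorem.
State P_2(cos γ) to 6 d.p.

0.322713

Term-by-term m-sum for l=2 (normalisation 4π/5 = 2.513274):
  [-2]  conj(Y_{2,-2})(Ω₁) = 0.04558 + 0.14580j ; Y_{2,-2}(Ω₂) = 0.11329 + 0.16277j ; Δ = -0.01857 + 0.02394j
  [-1]  conj(Y_{2,-1})(Ω₁) = 0.30435 + 0.22373j ; Y_{2,-1}(Ω₂) = 0.34225 + 0.17878j ; Δ = 0.06417 + 0.13099j
  [+0]  conj(Y_{2,0})(Ω₁) = 0.25660 + 0.00000j ; Y_{2,0}(Ω₂) = 0.14502 + 0.00000j ; Δ = 0.03721 + 0.00000j
  [+1]  conj(Y_{2,1})(Ω₁) = -0.30435 + 0.22373j ; Y_{2,1}(Ω₂) = -0.34225 + 0.17878j ; Δ = 0.06417 - 0.13099j
  [+2]  conj(Y_{2,2})(Ω₁) = 0.04558 - 0.14580j ; Y_{2,2}(Ω₂) = 0.11329 - 0.16277j ; Δ = -0.01857 - 0.02394j
Accumulated sum 0.12840 - 0.00000j; after 4π/(2l+1) scaling, 0.32271 - 0.00000j ⇒ P_2 = 0.322713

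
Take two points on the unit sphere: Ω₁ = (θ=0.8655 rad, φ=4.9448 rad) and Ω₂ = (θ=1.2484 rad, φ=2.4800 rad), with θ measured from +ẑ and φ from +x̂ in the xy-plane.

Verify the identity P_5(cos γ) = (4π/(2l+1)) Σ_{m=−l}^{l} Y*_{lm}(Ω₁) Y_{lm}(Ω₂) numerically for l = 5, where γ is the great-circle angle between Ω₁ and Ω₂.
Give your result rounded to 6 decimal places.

Term-by-term m-sum for l=5 (normalisation 4π/11 = 1.142397):
  m=-5: Y*=0.10900 - 0.04721j  Y=0.35135 + 0.05900j  product 0.04108 - 0.01016j
  m=-4: Y*=0.19128 + 0.25629j  Y=-0.33114 + 0.17885j  product -0.10918 - 0.05066j
  m=-3: Y*=-0.27281 + 0.32572j  Y=-0.01146 + 0.02608j  product -0.00537 - 0.01085j
  m=-2: Y*=-0.14845 - 0.07444j  Y=-0.08274 - 0.32729j  product -0.01208 + 0.05474j
  m=-1: Y*=-0.06598 + 0.27878j  Y=0.04645 + 0.03617j  product -0.01315 + 0.01056j
  m=+0: Y*=-0.24950 + 0.00000j  Y=0.31896 + 0.00000j  product -0.07958 + 0.00000j
  m=+1: Y*=0.06598 + 0.27878j  Y=-0.04645 + 0.03617j  product -0.01315 - 0.01056j
  m=+2: Y*=-0.14845 + 0.07444j  Y=-0.08274 + 0.32729j  product -0.01208 - 0.05474j
  m=+3: Y*=0.27281 + 0.32572j  Y=0.01146 + 0.02608j  product -0.00537 + 0.01085j
  m=+4: Y*=0.19128 - 0.25629j  Y=-0.33114 - 0.17885j  product -0.10918 + 0.05066j
  m=+5: Y*=-0.10900 - 0.04721j  Y=-0.35135 + 0.05900j  product 0.04108 + 0.01016j
Total Σ_m = -0.27697 - 0.00000j. Multiply by 1.142397: -0.31641 - 0.00000j. P_5(cos γ) = -0.316409

-0.316409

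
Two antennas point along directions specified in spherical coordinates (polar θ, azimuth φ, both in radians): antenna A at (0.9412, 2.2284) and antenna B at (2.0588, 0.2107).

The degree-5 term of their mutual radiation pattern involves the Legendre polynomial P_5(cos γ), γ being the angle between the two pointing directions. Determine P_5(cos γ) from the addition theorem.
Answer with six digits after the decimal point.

Expand P_5 via completeness: Σ_{m} conj(Y_{5,m}) at Ω₁ times Y_{5,m} at Ω₂ —
  m=-5: 0.02336 - 0.15839j × 0.12340 - 0.21688j = -0.03147 - 0.02461j  (running Σ = -0.03147 - 0.02461j)
  m=-4: -0.32169 + 0.18044j × -0.27870 + 0.31268j = 0.03323 - 0.15087j  (running Σ = 0.00177 - 0.17549j)
  m=-3: 0.35645 + 0.15155j × 0.18819 - 0.13782j = 0.08797 - 0.02061j  (running Σ = 0.08973 - 0.19609j)
  m=-2: -0.00661 - 0.02531j × 0.19262 - 0.08634j = -0.00346 - 0.00430j  (running Σ = 0.08627 - 0.20039j)
  m=-1: 0.21038 - 0.27241j × -0.29401 + 0.06288j = -0.04472 + 0.09332j  (running Σ = 0.04155 - 0.10707j)
  m=0: -0.11683 + 0.00000j × -0.14565 + 0.00000j = 0.01702 + 0.00000j  (running Σ = 0.05857 - 0.10707j)
  m=1: -0.21038 - 0.27241j × 0.29401 + 0.06288j = -0.04472 - 0.09332j  (running Σ = 0.01384 - 0.20039j)
  m=2: -0.00661 + 0.02531j × 0.19262 + 0.08634j = -0.00346 + 0.00430j  (running Σ = 0.01038 - 0.19609j)
  m=3: -0.35645 + 0.15155j × -0.18819 - 0.13782j = 0.08797 + 0.02061j  (running Σ = 0.09835 - 0.17549j)
  m=4: -0.32169 - 0.18044j × -0.27870 - 0.31268j = 0.03323 + 0.15087j  (running Σ = 0.13159 - 0.02461j)
  m=5: -0.02336 - 0.15839j × -0.12340 - 0.21688j = -0.03147 + 0.02461j  (running Σ = 0.10012 + 0.00000j)
Total Σ_m = 0.10012 + 0.00000j. Multiply by 1.142397: 0.11437 + 0.00000j. P_5(cos γ) = 0.114375

0.114375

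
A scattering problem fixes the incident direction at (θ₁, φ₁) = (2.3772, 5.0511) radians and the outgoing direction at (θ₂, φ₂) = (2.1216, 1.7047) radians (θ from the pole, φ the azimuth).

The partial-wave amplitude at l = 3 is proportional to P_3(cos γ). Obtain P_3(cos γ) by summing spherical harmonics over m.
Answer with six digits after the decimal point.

Addition theorem: P_3(cos γ) = (4π/7) Σ_m Y*_{lm}(Ω₁) Y_{lm}(Ω₂), m = −3…3:
  term(m=-3) = -0.029174-0.020583i   from Y*(Ω₁)=-0.117580+0.072845i, Y(Ω₂)=+0.100929+0.237586i
  term(m=-2) = +0.125875+0.054652i   from Y*(Ω₁)=+0.275324+0.221472i, Y(Ω₂)=+0.374522-0.102768i
  term(m=-1) = -0.035775-0.007431i   from Y*(Ω₁)=+0.119283-0.338597i, Y(Ω₂)=-0.013588-0.100868i
  term(m=+0) = +0.033881+0.000000i   from Y*(Ω₁)=+0.106398-0.000000i, Y(Ω₂)=+0.318435+0.000000i
  term(m=+1) = -0.035775+0.007431i   from Y*(Ω₁)=-0.119283-0.338597i, Y(Ω₂)=+0.013588-0.100868i
  term(m=+2) = +0.125875-0.054652i   from Y*(Ω₁)=+0.275324-0.221472i, Y(Ω₂)=+0.374522+0.102768i
  term(m=+3) = -0.029174+0.020583i   from Y*(Ω₁)=+0.117580+0.072845i, Y(Ω₂)=-0.100929+0.237586i
Accumulated sum +0.155733+0.000000i; after 4π/(2l+1) scaling, +0.279572+0.000000i ⇒ P_3 = 0.279572

0.279572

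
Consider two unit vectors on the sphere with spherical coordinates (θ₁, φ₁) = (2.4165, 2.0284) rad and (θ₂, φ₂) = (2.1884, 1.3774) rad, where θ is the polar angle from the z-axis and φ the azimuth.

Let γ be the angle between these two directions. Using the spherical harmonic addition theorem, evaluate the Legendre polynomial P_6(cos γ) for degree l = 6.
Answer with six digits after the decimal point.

Expand P_6 via completeness: Σ_{m} conj(Y_{6,m}) at Ω₁ times Y_{6,m} at Ω₂ —
  m=-6: 0.03793 - 0.01585j × -0.05660 - 0.13007j = -0.00421 - 0.00404j  (running Σ = -0.00421 - 0.00404j)
  m=-5: 0.12111 + 0.10563j × -0.28731 + 0.19817j = -0.05573 - 0.00635j  (running Σ = -0.05994 - 0.01038j)
  m=-4: -0.09146 + 0.34434j × 0.30318 + 0.29610j = -0.12969 + 0.07732j  (running Σ = -0.18962 + 0.06693j)
  m=-3: -0.44086 + 0.08844j × 0.07717 - 0.11774j = -0.02361 + 0.05873j  (running Σ = -0.21323 + 0.12566j)
  m=-2: -0.11107 - 0.14442j × 0.26568 + 0.10821j = -0.01388 - 0.05039j  (running Σ = -0.22711 + 0.07527j)
  m=-1: -0.13101 + 0.26602j × 0.05044 - 0.25753j = 0.06190 + 0.04716j  (running Σ = -0.16521 + 0.12243j)
  m=0: -0.28108 + 0.00000j × 0.22244 + 0.00000j = -0.06252 + 0.00000j  (running Σ = -0.22773 + 0.12243j)
  m=1: 0.13101 + 0.26602j × -0.05044 - 0.25753j = 0.06190 - 0.04716j  (running Σ = -0.16583 + 0.07527j)
  m=2: -0.11107 + 0.14442j × 0.26568 - 0.10821j = -0.01388 + 0.05039j  (running Σ = -0.17971 + 0.12566j)
  m=3: 0.44086 + 0.08844j × -0.07717 - 0.11774j = -0.02361 - 0.05873j  (running Σ = -0.20332 + 0.06693j)
  m=4: -0.09146 - 0.34434j × 0.30318 - 0.29610j = -0.12969 - 0.07732j  (running Σ = -0.33301 - 0.01038j)
  m=5: -0.12111 + 0.10563j × 0.28731 + 0.19817j = -0.05573 + 0.00635j  (running Σ = -0.38874 - 0.00404j)
  m=6: 0.03793 + 0.01585j × -0.05660 + 0.13007j = -0.00421 + 0.00404j  (running Σ = -0.39295 + 0.00000j)
Σ over m = -0.39295 + 0.00000j; ×(4π/13) → -0.37984 + 0.00000j. Real part: -0.379838

-0.379838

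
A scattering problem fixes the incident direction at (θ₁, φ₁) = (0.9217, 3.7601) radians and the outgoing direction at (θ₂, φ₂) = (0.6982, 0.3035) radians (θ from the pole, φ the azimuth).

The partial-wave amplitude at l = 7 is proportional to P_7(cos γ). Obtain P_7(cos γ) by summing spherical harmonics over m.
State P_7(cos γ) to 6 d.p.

Term-by-term m-sum for l=7 (normalisation 4π/15 = 0.837758):
  [-7]  conj(Y_{7,-7})(Ω₁) = 0.03803 + 0.09444j ; Y_{7,-7}(Ω₂) = -0.01193 - 0.01929j ; Δ = 0.00137 - 0.00186j
  [-6]  conj(Y_{7,-6})(Ω₁) = -0.24344 - 0.15585j ; Y_{7,-6}(Ω₂) = -0.02504 - 0.09799j ; Δ = -0.00918 + 0.02776j
  [-5]  conj(Y_{7,-5})(Ω₁) = 0.44093 - 0.02165j ; Y_{7,-5}(Ω₂) = 0.01422 - 0.26659j ; Δ = 0.00050 - 0.11786j
  [-4]  conj(Y_{7,-4})(Ω₁) = -0.24552 + 0.19354j ; Y_{7,-4}(Ω₂) = 0.15517 - 0.41627j ; Δ = 0.04247 + 0.13224j
  [-3]  conj(Y_{7,-3})(Ω₁) = -0.03180 + 0.10866j ; Y_{7,-3}(Ω₂) = 0.24347 - 0.31352j ; Δ = 0.02632 + 0.03643j
  [-2]  conj(Y_{7,-2})(Ω₁) = -0.11996 - 0.34596j ; Y_{7,-2}(Ω₂) = -0.01264 + 0.00878j ; Δ = 0.00455 + 0.00332j
  [-1]  conj(Y_{7,-1})(Ω₁) = 0.03446 + 0.02452j ; Y_{7,-1}(Ω₂) = -0.37404 + 0.11714j ; Δ = -0.01576 - 0.00514j
  [+0]  conj(Y_{7,0})(Ω₁) = 0.35099 + 0.00000j ; Y_{7,0}(Ω₂) = -0.10971 + 0.00000j ; Δ = -0.03851 + 0.00000j
  [+1]  conj(Y_{7,1})(Ω₁) = -0.03446 + 0.02452j ; Y_{7,1}(Ω₂) = 0.37404 + 0.11714j ; Δ = -0.01576 + 0.00514j
  [+2]  conj(Y_{7,2})(Ω₁) = -0.11996 + 0.34596j ; Y_{7,2}(Ω₂) = -0.01264 - 0.00878j ; Δ = 0.00455 - 0.00332j
  [+3]  conj(Y_{7,3})(Ω₁) = 0.03180 + 0.10866j ; Y_{7,3}(Ω₂) = -0.24347 - 0.31352j ; Δ = 0.02632 - 0.03643j
  [+4]  conj(Y_{7,4})(Ω₁) = -0.24552 - 0.19354j ; Y_{7,4}(Ω₂) = 0.15517 + 0.41627j ; Δ = 0.04247 - 0.13224j
  [+5]  conj(Y_{7,5})(Ω₁) = -0.44093 - 0.02165j ; Y_{7,5}(Ω₂) = -0.01422 - 0.26659j ; Δ = 0.00050 + 0.11786j
  [+6]  conj(Y_{7,6})(Ω₁) = -0.24344 + 0.15585j ; Y_{7,6}(Ω₂) = -0.02504 + 0.09799j ; Δ = -0.00918 - 0.02776j
  [+7]  conj(Y_{7,7})(Ω₁) = -0.03803 + 0.09444j ; Y_{7,7}(Ω₂) = 0.01193 - 0.01929j ; Δ = 0.00137 + 0.00186j
Accumulated sum 0.06205 - 0.00000j; after 4π/(2l+1) scaling, 0.05198 - 0.00000j ⇒ P_7 = 0.051981

0.051981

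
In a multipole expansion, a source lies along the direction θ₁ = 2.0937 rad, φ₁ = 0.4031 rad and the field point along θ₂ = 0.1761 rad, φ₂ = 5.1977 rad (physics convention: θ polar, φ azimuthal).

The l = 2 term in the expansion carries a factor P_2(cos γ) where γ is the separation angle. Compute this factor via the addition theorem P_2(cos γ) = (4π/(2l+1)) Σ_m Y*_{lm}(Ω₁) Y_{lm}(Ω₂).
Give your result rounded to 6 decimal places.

Term-by-term m-sum for l=2 (normalisation 4π/5 = 2.513274):
  [-2]  conj(Y_{2,-2})(Ω₁) = 0.20071 + 0.20924j ; Y_{2,-2}(Ω₂) = -0.00670 + 0.00978j ; Δ = -0.00339 + 0.00056j
  [-1]  conj(Y_{2,-1})(Ω₁) = -0.30746 - 0.13112j ; Y_{2,-1}(Ω₂) = 0.06216 + 0.11786j ; Δ = -0.00366 - 0.04439j
  [+0]  conj(Y_{2,0})(Ω₁) = -0.07942 + 0.00000j ; Y_{2,0}(Ω₂) = 0.60174 + 0.00000j ; Δ = -0.04779 + 0.00000j
  [+1]  conj(Y_{2,1})(Ω₁) = 0.30746 - 0.13112j ; Y_{2,1}(Ω₂) = -0.06216 + 0.11786j ; Δ = -0.00366 + 0.04439j
  [+2]  conj(Y_{2,2})(Ω₁) = 0.20071 - 0.20924j ; Y_{2,2}(Ω₂) = -0.00670 - 0.00978j ; Δ = -0.00339 - 0.00056j
Total Σ_m = -0.06189 - 0.00000j. Multiply by 2.513274: -0.15554 - 0.00000j. P_2(cos γ) = -0.155536

-0.155536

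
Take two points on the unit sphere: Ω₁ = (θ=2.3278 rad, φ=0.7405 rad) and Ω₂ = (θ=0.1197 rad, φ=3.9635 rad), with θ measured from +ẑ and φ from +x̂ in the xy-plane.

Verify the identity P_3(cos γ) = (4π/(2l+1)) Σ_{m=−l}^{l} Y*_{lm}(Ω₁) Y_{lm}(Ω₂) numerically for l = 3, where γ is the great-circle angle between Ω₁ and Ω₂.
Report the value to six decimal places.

Addition theorem: P_3(cos γ) = (4π/7) Σ_m Y*_{lm}(Ω₁) Y_{lm}(Ω₂), m = −3…3:
  term(m=-3) = -0.00011 + 0.00003j   from Y*(Ω₁)=-0.09707 + 0.12750j, Y(Ω₂)=0.00055 + 0.00044j
  term(m=-2) = -0.00529 + 0.00087j   from Y*(Ω₁)=-0.03326 - 0.36935j, Y(Ω₂)=-0.00106 - 0.01443j
  term(m=-1) = -0.04821 + 0.00393j   from Y*(Ω₁)=0.23550 + 0.21525j, Y(Ω₂)=-0.10323 + 0.11105j
  term(m=+0) = 0.11755 + 0.00000j   from Y*(Ω₁)=0.16450 + 0.00000j, Y(Ω₂)=0.71460 + 0.00000j
  term(m=+1) = -0.04821 - 0.00393j   from Y*(Ω₁)=-0.23550 + 0.21525j, Y(Ω₂)=0.10323 + 0.11105j
  term(m=+2) = -0.00529 - 0.00087j   from Y*(Ω₁)=-0.03326 + 0.36935j, Y(Ω₂)=-0.00106 + 0.01443j
  term(m=+3) = -0.00011 - 0.00003j   from Y*(Ω₁)=0.09707 + 0.12750j, Y(Ω₂)=-0.00055 + 0.00044j
Accumulated sum 0.01032 + 0.00000j; after 4π/(2l+1) scaling, 0.01852 + 0.00000j ⇒ P_3 = 0.018523

0.018523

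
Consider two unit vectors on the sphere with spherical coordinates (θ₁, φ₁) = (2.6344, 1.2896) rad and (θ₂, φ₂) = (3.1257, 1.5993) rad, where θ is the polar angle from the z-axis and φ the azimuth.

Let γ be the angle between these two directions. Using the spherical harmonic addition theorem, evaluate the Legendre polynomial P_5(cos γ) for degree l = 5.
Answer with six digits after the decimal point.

Term-by-term m-sum for l=5 (normalisation 4π/11 = 1.142397):
  m=-5: Y*=0.01238 + 0.00206j  Y=-0.00000 - 0.00000j  product 0.00000 - 0.00000j
  m=-4: Y*=-0.03081 + 0.06443j  Y=-0.00000 + 0.00000j  product 0.00000 - 0.00000j
  m=-3: Y*=-0.17404 - 0.15488j  Y=0.00000 + 0.00001j  product 0.00000 - 0.00000j
  m=-2: Y*=0.38208 - 0.24082j  Y=0.00085 - 0.00005j  product 0.00031 - 0.00022j
  m=-1: Y*=0.11064 + 0.38305j  Y=-0.00116 - 0.04067j  product 0.01545 - 0.00494j
  m=+0: Y*=0.17433 + 0.00000j  Y=-0.93383 + 0.00000j  product -0.16279 + 0.00000j
  m=+1: Y*=-0.11064 + 0.38305j  Y=0.00116 - 0.04067j  product 0.01545 + 0.00494j
  m=+2: Y*=0.38208 + 0.24082j  Y=0.00085 + 0.00005j  product 0.00031 + 0.00022j
  m=+3: Y*=0.17404 - 0.15488j  Y=-0.00000 + 0.00001j  product 0.00000 + 0.00000j
  m=+4: Y*=-0.03081 - 0.06443j  Y=-0.00000 - 0.00000j  product 0.00000 + 0.00000j
  m=+5: Y*=-0.01238 + 0.00206j  Y=0.00000 - 0.00000j  product 0.00000 + 0.00000j
Total Σ_m = -0.13126 - 0.00000j. Multiply by 1.142397: -0.14995 - 0.00000j. P_5(cos γ) = -0.149953

-0.149953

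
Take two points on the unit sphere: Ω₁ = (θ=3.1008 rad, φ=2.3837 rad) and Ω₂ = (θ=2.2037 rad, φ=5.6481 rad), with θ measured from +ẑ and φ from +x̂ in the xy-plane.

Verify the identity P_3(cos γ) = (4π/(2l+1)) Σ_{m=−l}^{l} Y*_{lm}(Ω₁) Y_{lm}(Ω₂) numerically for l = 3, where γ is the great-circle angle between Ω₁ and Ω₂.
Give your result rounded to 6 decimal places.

-0.402345

Addition theorem: P_3(cos γ) = (4π/7) Σ_m Y*_{lm}(Ω₁) Y_{lm}(Ω₂), m = −3…3:
  term(m=-3) = -0.00001 + 0.00000j   from Y*(Ω₁)=0.00002 + 0.00002j, Y(Ω₂)=-0.07180 + 0.20660j
  term(m=-2) = 0.00065 - 0.00016j   from Y*(Ω₁)=-0.00009 + 0.00170j, Y(Ω₂)=-0.11638 - 0.37538j
  term(m=-1) = -0.01019 + 0.00126j   from Y*(Ω₁)=-0.03821 + 0.03616j, Y(Ω₂)=0.15718 + 0.11583j
  term(m=+0) = -0.20502 + 0.00000j   from Y*(Ω₁)=-0.74263 + 0.00000j, Y(Ω₂)=0.27607 + 0.00000j
  term(m=+1) = -0.01019 - 0.00126j   from Y*(Ω₁)=0.03821 + 0.03616j, Y(Ω₂)=-0.15718 + 0.11583j
  term(m=+2) = 0.00065 + 0.00016j   from Y*(Ω₁)=-0.00009 - 0.00170j, Y(Ω₂)=-0.11638 + 0.37538j
  term(m=+3) = -0.00001 - 0.00000j   from Y*(Ω₁)=-0.00002 + 0.00002j, Y(Ω₂)=0.07180 + 0.20660j
Total Σ_m = -0.22412 - 0.00000j. Multiply by 1.795196: -0.40234 - 0.00000j. P_3(cos γ) = -0.402345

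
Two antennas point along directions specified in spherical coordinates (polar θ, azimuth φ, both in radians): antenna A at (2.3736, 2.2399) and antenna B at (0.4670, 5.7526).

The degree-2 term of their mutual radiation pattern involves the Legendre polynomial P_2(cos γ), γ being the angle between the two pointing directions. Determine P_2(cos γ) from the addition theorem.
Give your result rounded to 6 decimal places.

0.807840

Addition theorem: P_2(cos γ) = (4π/5) Σ_m Y*_{lm}(Ω₁) Y_{lm}(Ω₂), m = −2…2:
  [-2]  conj(Y_{2,-2})(Ω₁) = -0.042968-0.181396i ; Y_{2,-2}(Ω₂) = +0.038195+0.068344i ; Δ = +0.010756-0.009865i
  [-1]  conj(Y_{2,-1})(Ω₁) = +0.239454-0.302801i ; Y_{2,-1}(Ω₂) = +0.267867+0.157158i ; Δ = +0.111730-0.043478i
  [+0]  conj(Y_{2,0})(Ω₁) = +0.174161-0.000000i ; Y_{2,0}(Ω₂) = +0.439004+0.000000i ; Δ = +0.076457+0.000000i
  [+1]  conj(Y_{2,1})(Ω₁) = -0.239454-0.302801i ; Y_{2,1}(Ω₂) = -0.267867+0.157158i ; Δ = +0.111730+0.043478i
  [+2]  conj(Y_{2,2})(Ω₁) = -0.042968+0.181396i ; Y_{2,2}(Ω₂) = +0.038195-0.068344i ; Δ = +0.010756+0.009865i
Σ over m = +0.321429+0.000000i; ×(4π/5) → +0.807840+0.000000i. Real part: 0.807840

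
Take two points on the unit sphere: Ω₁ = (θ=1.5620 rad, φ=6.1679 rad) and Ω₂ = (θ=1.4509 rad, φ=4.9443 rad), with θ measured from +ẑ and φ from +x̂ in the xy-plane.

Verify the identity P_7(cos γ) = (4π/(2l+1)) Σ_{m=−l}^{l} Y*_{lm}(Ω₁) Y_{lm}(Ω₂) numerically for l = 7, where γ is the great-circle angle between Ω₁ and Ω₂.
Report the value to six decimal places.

-0.154978

Summing Y*_{l m}(θ₁,φ₁)·Y_{l m}(θ₂,φ₂) over m ∈ [−7, 7]; prefactor 4π/(2·7+1) = 0.837758:
  m=-7: Y*=(0.345769, -0.361038)  Y=(-0.474789, 0.024988)  product (-0.155146, 0.180057)
  m=-6: Y*=(0.012672, -0.010495)  Y=(-0.038228, 0.210881)  product (0.001729, 0.003073)
  m=-5: Y*=(-0.307270, 0.199748)  Y=(-0.264096, -0.115174)  product (0.104155, -0.017363)
  m=-4: Y*=(-0.017334, 0.008613)  Y=(-0.143925, 0.192040)  product (0.000841, -0.004568)
  m=-3: Y*=(0.311679, -0.112310)  Y=(-0.144690, -0.173277)  product (-0.064557, -0.037757)
  m=-2: Y*=(0.020084, -0.004715)  Y=(-0.221981, 0.111039)  product (-0.003935, 0.003277)
  m=-1: Y*=(-0.316576, 0.036659)  Y=(-0.046185, -0.195565)  product (0.021790, 0.060218)
  m=+0: Y*=(-0.021008, -0.000000)  Y=(-0.250202, 0.000000)  product (0.005256, 0.000000)
  m=+1: Y*=(0.316576, 0.036659)  Y=(0.046185, -0.195565)  product (0.021790, -0.060218)
  m=+2: Y*=(0.020084, 0.004715)  Y=(-0.221981, -0.111039)  product (-0.003935, -0.003277)
  m=+3: Y*=(-0.311679, -0.112310)  Y=(0.144690, -0.173277)  product (-0.064557, 0.037757)
  m=+4: Y*=(-0.017334, -0.008613)  Y=(-0.143925, -0.192040)  product (0.000841, 0.004568)
  m=+5: Y*=(0.307270, 0.199748)  Y=(0.264096, -0.115174)  product (0.104155, 0.017363)
  m=+6: Y*=(0.012672, 0.010495)  Y=(-0.038228, -0.210881)  product (0.001729, -0.003073)
  m=+7: Y*=(-0.345769, -0.361038)  Y=(0.474789, 0.024988)  product (-0.155146, -0.180057)
Total Σ_m = (-0.184991, 0.000000). Multiply by 0.837758: (-0.154978, 0.000000). P_7(cos γ) = -0.154978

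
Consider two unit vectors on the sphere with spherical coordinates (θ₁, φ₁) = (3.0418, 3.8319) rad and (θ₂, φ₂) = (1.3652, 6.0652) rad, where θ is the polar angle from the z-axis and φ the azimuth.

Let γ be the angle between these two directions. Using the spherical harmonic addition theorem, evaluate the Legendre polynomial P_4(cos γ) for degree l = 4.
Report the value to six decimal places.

Expand P_4 via completeness: Σ_{m} conj(Y_{4,m}) at Ω₁ times Y_{4,m} at Ω₂ —
  term(m=-4) = (-0.000016, -0.000008)   from Y*(Ω₁)=(-0.000040, 0.000016), Y(Ω₂)=(0.261463, 0.311142)
  term(m=-3) = (-0.000270, 0.000119)   from Y*(Ω₁)=(-0.000591, 0.001081), Y(Ω₂)=(0.190264, 0.145831)
  term(m=-2) = (0.001088, -0.004337)   from Y*(Ω₁)=(0.003722, 0.019336), Y(Ω₂)=(-0.205815, -0.095883)
  term(m=-1) = (-0.029032, -0.037215)   from Y*(Ω₁)=(0.142130, 0.117378), Y(Ω₂)=(-0.249998, -0.055376)
  term(m=+0) = (0.154108, 0.000000)   from Y*(Ω₁)=(0.804650, -0.000000), Y(Ω₂)=(0.191521, 0.000000)
  term(m=+1) = (-0.029032, 0.037215)   from Y*(Ω₁)=(-0.142130, 0.117378), Y(Ω₂)=(0.249998, -0.055376)
  term(m=+2) = (0.001088, 0.004337)   from Y*(Ω₁)=(0.003722, -0.019336), Y(Ω₂)=(-0.205815, 0.095883)
  term(m=+3) = (-0.000270, -0.000119)   from Y*(Ω₁)=(0.000591, 0.001081), Y(Ω₂)=(-0.190264, 0.145831)
  term(m=+4) = (-0.000016, 0.000008)   from Y*(Ω₁)=(-0.000040, -0.000016), Y(Ω₂)=(0.261463, -0.311142)
Σ over m = (0.097648, -0.000000); ×(4π/9) → (0.136342, -0.000000). Real part: 0.136342

0.136342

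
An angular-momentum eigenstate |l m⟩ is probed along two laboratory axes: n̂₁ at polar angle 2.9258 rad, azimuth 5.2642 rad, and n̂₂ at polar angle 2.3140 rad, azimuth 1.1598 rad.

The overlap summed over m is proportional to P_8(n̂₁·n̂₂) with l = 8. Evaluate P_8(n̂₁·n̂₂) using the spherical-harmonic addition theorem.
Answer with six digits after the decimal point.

Addition theorem: P_8(cos γ) = (4π/17) Σ_m Y*_{lm}(Ω₁) Y_{lm}(Ω₂), m = −8…8:
  term(m=-8) = +0.000000+0.000000i   from Y*(Ω₁)=-0.000001-0.000002i, Y(Ω₂)=-0.044051-0.006495i
  term(m=-7) = -0.000006-0.000003i   from Y*(Ω₁)=-0.000027+0.000031i, Y(Ω₂)=+0.042809+0.157983i
  term(m=-6) = +0.000149-0.000082i   from Y*(Ω₁)=+0.000476+0.000081i, Y(Ω₂)=+0.274641-0.220107i
  term(m=-5) = -0.000189+0.001853i   from Y*(Ω₁)=-0.001510-0.003752i, Y(Ω₂)=-0.407625-0.214387i
  term(m=-4) = -0.005163-0.004435i   from Y*(Ω₁)=-0.014948+0.020227i, Y(Ω₂)=-0.019790+0.269908i
  term(m=-3) = -0.019094+0.004940i   from Y*(Ω₁)=+0.114323+0.009699i, Y(Ω₂)=-0.162185+0.056971i
  term(m=-2) = +0.047201-0.127399i   from Y*(Ω₁)=-0.163293-0.323728i, Y(Ω₂)=+0.255088+0.274476i
  term(m=-1) = -0.000887-0.001274i   from Y*(Ω₁)=-0.356155+0.578549i, Y(Ω₂)=-0.000913+0.002095i
  term(m=+0) = +0.137998+0.000000i   from Y*(Ω₁)=+0.373005-0.000000i, Y(Ω₂)=+0.369963+0.000000i
  term(m=+1) = -0.000887+0.001274i   from Y*(Ω₁)=+0.356155+0.578549i, Y(Ω₂)=+0.000913+0.002095i
  term(m=+2) = +0.047201+0.127399i   from Y*(Ω₁)=-0.163293+0.323728i, Y(Ω₂)=+0.255088-0.274476i
  term(m=+3) = -0.019094-0.004940i   from Y*(Ω₁)=-0.114323+0.009699i, Y(Ω₂)=+0.162185+0.056971i
  term(m=+4) = -0.005163+0.004435i   from Y*(Ω₁)=-0.014948-0.020227i, Y(Ω₂)=-0.019790-0.269908i
  term(m=+5) = -0.000189-0.001853i   from Y*(Ω₁)=+0.001510-0.003752i, Y(Ω₂)=+0.407625-0.214387i
  term(m=+6) = +0.000149+0.000082i   from Y*(Ω₁)=+0.000476-0.000081i, Y(Ω₂)=+0.274641+0.220107i
  term(m=+7) = -0.000006+0.000003i   from Y*(Ω₁)=+0.000027+0.000031i, Y(Ω₂)=-0.042809+0.157983i
  term(m=+8) = +0.000000-0.000000i   from Y*(Ω₁)=-0.000001+0.000002i, Y(Ω₂)=-0.044051+0.006495i
Σ over m = +0.182019-0.000000i; ×(4π/17) → +0.134548-0.000000i. Real part: 0.134548

0.134548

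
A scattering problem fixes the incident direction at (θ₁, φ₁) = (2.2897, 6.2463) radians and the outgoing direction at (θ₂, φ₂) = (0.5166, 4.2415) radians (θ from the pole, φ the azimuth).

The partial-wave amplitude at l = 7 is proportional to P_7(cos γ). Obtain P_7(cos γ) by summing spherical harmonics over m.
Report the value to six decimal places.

-0.049094

Addition theorem: P_7(cos γ) = (4π/15) Σ_m Y*_{lm}(Ω₁) Y_{lm}(Ω₂), m = −7…7:
  m=-7: 0.06607 - 0.01745j × -0.00055 + 0.00354j = 0.00003 + 0.00024j  (running Σ = 0.00003 + 0.00024j)
  m=-6: -0.21831 + 0.04912j × 0.02245 - 0.00735j = -0.00454 + 0.00271j  (running Σ = -0.00451 + 0.00295j)
  m=-5: 0.40375 - 0.07532j × -0.06746 - 0.06722j = -0.03230 - 0.02206j  (running Σ = -0.03681 - 0.01911j)
  m=-4: -0.40443 + 0.06011j × -0.07979 + 0.24675j = 0.01744 - 0.10459j  (running Σ = -0.01937 - 0.12370j)
  m=-3: 0.05968 - 0.00663j × 0.45866 - 0.07314j = 0.02689 - 0.00741j  (running Σ = 0.00751 - 0.13111j)
  m=-2: 0.33805 - 0.02498j × -0.26505 - 0.36427j = -0.09870 - 0.11652j  (running Σ = -0.09119 - 0.24763j)
  m=-1: -0.21910 + 0.00809j × 0.00691 - 0.01358j = -0.00140 + 0.00303j  (running Σ = -0.09259 - 0.24460j)
  m=0: -0.28158 + 0.00000j × -0.44955 + 0.00000j = 0.12659 + 0.00000j  (running Σ = 0.03399 - 0.24460j)
  m=1: 0.21910 + 0.00809j × -0.00691 - 0.01358j = -0.00140 - 0.00303j  (running Σ = 0.03259 - 0.24763j)
  m=2: 0.33805 + 0.02498j × -0.26505 + 0.36427j = -0.09870 + 0.11652j  (running Σ = -0.06611 - 0.13111j)
  m=3: -0.05968 - 0.00663j × -0.45866 - 0.07314j = 0.02689 + 0.00741j  (running Σ = -0.03923 - 0.12370j)
  m=4: -0.40443 - 0.06011j × -0.07979 - 0.24675j = 0.01744 + 0.10459j  (running Σ = -0.02179 - 0.01911j)
  m=5: -0.40375 - 0.07532j × 0.06746 - 0.06722j = -0.03230 + 0.02206j  (running Σ = -0.05409 + 0.00295j)
  m=6: -0.21831 - 0.04912j × 0.02245 + 0.00735j = -0.00454 - 0.00271j  (running Σ = -0.05863 + 0.00024j)
  m=7: -0.06607 - 0.01745j × 0.00055 + 0.00354j = 0.00003 - 0.00024j  (running Σ = -0.05860 - 0.00000j)
Accumulated sum -0.05860 - 0.00000j; after 4π/(2l+1) scaling, -0.04909 - 0.00000j ⇒ P_7 = -0.049094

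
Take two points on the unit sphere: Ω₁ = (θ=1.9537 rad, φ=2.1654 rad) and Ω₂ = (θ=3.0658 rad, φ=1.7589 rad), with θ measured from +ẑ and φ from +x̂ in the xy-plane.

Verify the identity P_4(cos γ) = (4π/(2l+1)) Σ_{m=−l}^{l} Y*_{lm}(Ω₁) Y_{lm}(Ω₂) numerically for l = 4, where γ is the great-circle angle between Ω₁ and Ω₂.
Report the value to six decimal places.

-0.181683

Term-by-term m-sum for l=4 (normalisation 4π/9 = 1.396263):
  term(m=-4) = -0.000000+0.000005i   from Y*(Ω₁)=-0.236745+0.226451i, Y(Ω₂)=+0.000011-0.000010i
  term(m=-3) = +0.000070+0.000190i   from Y*(Ω₁)=-0.364793-0.078903i, Y(Ω₂)=-0.000290-0.000458i
  term(m=-2) = -0.000052-0.000055i   from Y*(Ω₁)=+0.002452+0.006112i, Y(Ω₂)=-0.010632+0.004200i
  term(m=-1) = -0.043088-0.018548i   from Y*(Ω₁)=-0.185788+0.274735i, Y(Ω₂)=+0.026450+0.138949i
  term(m=+0) = -0.043980-0.000000i   from Y*(Ω₁)=-0.053494-0.000000i, Y(Ω₂)=+0.822145+0.000000i
  term(m=+1) = -0.043088+0.018548i   from Y*(Ω₁)=+0.185788+0.274735i, Y(Ω₂)=-0.026450+0.138949i
  term(m=+2) = -0.000052+0.000055i   from Y*(Ω₁)=+0.002452-0.006112i, Y(Ω₂)=-0.010632-0.004200i
  term(m=+3) = +0.000070-0.000190i   from Y*(Ω₁)=+0.364793-0.078903i, Y(Ω₂)=+0.000290-0.000458i
  term(m=+4) = -0.000000-0.000005i   from Y*(Ω₁)=-0.236745-0.226451i, Y(Ω₂)=+0.000011+0.000010i
Σ over m = -0.130121-0.000000i; ×(4π/9) → -0.181683-0.000000i. Real part: -0.181683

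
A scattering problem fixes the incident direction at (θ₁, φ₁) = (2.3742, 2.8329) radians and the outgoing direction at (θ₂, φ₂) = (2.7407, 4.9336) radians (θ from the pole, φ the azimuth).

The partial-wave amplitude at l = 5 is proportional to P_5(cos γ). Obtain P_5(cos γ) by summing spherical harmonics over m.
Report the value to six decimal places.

Expand P_5 via completeness: Σ_{m} conj(Y_{5,m}) at Ω₁ times Y_{5,m} at Ω₂ —
  [-5]  conj(Y_{5,-5})(Ω₁) = -0.00205 + 0.07483j ; Y_{5,-5}(Ω₂) = 0.00375 + 0.00188j ; Δ = -0.00015 + 0.00028j
  [-4]  conj(Y_{5,-4})(Ω₁) = -0.08092 + 0.23169j ; Y_{5,-4}(Ω₂) = -0.01985 + 0.02425j ; Δ = -0.00401 - 0.00656j
  [-3]  conj(Y_{5,-3})(Ω₁) = -0.25477 + 0.33883j ; Y_{5,-3}(Ω₂) = -0.08395 - 0.10737j ; Δ = 0.05777 - 0.00109j
  [-2]  conj(Y_{5,-2})(Ω₁) = -0.26559 + 0.18856j ; Y_{5,-2}(Ω₂) = 0.33139 - 0.15699j ; Δ = -0.05841 + 0.10418j
  [-1]  conj(Y_{5,-1})(Ω₁) = 0.13075 - 0.04169j ; Y_{5,-1}(Ω₂) = 0.11581 + 0.51495j ; Δ = 0.03661 + 0.06250j
  [+0]  conj(Y_{5,0})(Ω₁) = 0.36662 + 0.00000j ; Y_{5,0}(Ω₂) = -0.10046 + 0.00000j ; Δ = -0.03683 + 0.00000j
  [+1]  conj(Y_{5,1})(Ω₁) = -0.13075 - 0.04169j ; Y_{5,1}(Ω₂) = -0.11581 + 0.51495j ; Δ = 0.03661 - 0.06250j
  [+2]  conj(Y_{5,2})(Ω₁) = -0.26559 - 0.18856j ; Y_{5,2}(Ω₂) = 0.33139 + 0.15699j ; Δ = -0.05841 - 0.10418j
  [+3]  conj(Y_{5,3})(Ω₁) = 0.25477 + 0.33883j ; Y_{5,3}(Ω₂) = 0.08395 - 0.10737j ; Δ = 0.05777 + 0.00109j
  [+4]  conj(Y_{5,4})(Ω₁) = -0.08092 - 0.23169j ; Y_{5,4}(Ω₂) = -0.01985 - 0.02425j ; Δ = -0.00401 + 0.00656j
  [+5]  conj(Y_{5,5})(Ω₁) = 0.00205 + 0.07483j ; Y_{5,5}(Ω₂) = -0.00375 + 0.00188j ; Δ = -0.00015 - 0.00028j
Accumulated sum 0.02679 - 0.00000j; after 4π/(2l+1) scaling, 0.03061 - 0.00000j ⇒ P_5 = 0.030606

0.030606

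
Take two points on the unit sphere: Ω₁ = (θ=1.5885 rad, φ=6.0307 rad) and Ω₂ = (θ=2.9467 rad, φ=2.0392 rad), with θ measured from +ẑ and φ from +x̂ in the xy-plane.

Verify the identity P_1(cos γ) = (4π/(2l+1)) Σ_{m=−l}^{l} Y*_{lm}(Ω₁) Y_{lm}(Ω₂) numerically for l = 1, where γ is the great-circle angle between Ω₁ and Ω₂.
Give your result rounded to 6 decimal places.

-0.110439

Expand P_1 via completeness: Σ_{m} conj(Y_{1,m}) at Ω₁ times Y_{1,m} at Ω₂ —
  m=-1: +0.334488-0.086295i × -0.030207-0.059702i = -0.015256-0.017363i  (running Σ = -0.015256-0.017363i)
  m=0: -0.008650-0.000000i × -0.479353+0.000000i = +0.004146+0.000000i  (running Σ = -0.011110-0.017363i)
  m=1: -0.334488-0.086295i × +0.030207-0.059702i = -0.015256+0.017363i  (running Σ = -0.026365+0.000000i)
Σ over m = -0.026365+0.000000i; ×(4π/3) → -0.110439+0.000000i. Real part: -0.110439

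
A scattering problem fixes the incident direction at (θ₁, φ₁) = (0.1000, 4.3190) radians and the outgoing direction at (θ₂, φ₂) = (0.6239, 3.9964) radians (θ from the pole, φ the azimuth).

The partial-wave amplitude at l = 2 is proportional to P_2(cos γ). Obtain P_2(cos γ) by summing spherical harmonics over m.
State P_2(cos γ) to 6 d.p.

0.616807

Term-by-term m-sum for l=2 (normalisation 4π/5 = 2.513274):
  m=-2: -0.002719+0.002726i × -0.018242-0.130565i = +0.000406+0.000305i  (running Σ = +0.000406+0.000305i)
  m=-1: -0.029416-0.070879i × -0.240426+0.276353i = +0.026660+0.008912i  (running Σ = +0.027066+0.009217i)
  m=0: +0.621353-0.000000i × +0.307858+0.000000i = +0.191289+0.000000i  (running Σ = +0.218354+0.009217i)
  m=1: +0.029416-0.070879i × +0.240426+0.276353i = +0.026660-0.008912i  (running Σ = +0.245014+0.000305i)
  m=2: -0.002719-0.002726i × -0.018242+0.130565i = +0.000406-0.000305i  (running Σ = +0.245420-0.000000i)
Total Σ_m = +0.245420-0.000000i. Multiply by 2.513274: +0.616807-0.000000i. P_2(cos γ) = 0.616807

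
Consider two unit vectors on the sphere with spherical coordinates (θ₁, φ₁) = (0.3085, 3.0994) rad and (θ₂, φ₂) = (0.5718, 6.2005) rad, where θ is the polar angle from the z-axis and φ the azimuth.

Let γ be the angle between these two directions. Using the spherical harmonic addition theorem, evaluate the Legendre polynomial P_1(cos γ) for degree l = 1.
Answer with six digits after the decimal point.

0.637055

Term-by-term m-sum for l=1 (normalisation 4π/3 = 4.188790):
  m=-1: Y*=(-0.104809, 0.004425)  Y=(0.186324, 0.015441)  product (-0.019597, -0.000794)
  m=+0: Y*=(0.465536, -0.000000)  Y=(0.410880, 0.000000)  product (0.191279, 0.000000)
  m=+1: Y*=(0.104809, 0.004425)  Y=(-0.186324, 0.015441)  product (-0.019597, 0.000794)
Total Σ_m = (0.152086, 0.000000). Multiply by 4.188790: (0.637055, 0.000000). P_1(cos γ) = 0.637055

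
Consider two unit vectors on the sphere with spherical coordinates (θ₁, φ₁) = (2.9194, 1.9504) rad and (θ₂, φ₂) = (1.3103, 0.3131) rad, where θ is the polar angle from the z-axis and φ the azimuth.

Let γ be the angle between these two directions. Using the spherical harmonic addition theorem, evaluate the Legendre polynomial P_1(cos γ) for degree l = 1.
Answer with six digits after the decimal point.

-0.265379

Addition theorem: P_1(cos γ) = (4π/3) Σ_m Y*_{lm}(Ω₁) Y_{lm}(Ω₂), m = −1…1:
  m=-1: -0.028212+0.070716i × +0.317608-0.102825i = -0.001689+0.025361i  (running Σ = -0.001689+0.025361i)
  m=0: -0.476591-0.000000i × +0.125845+0.000000i = -0.059976-0.000000i  (running Σ = -0.061665+0.025361i)
  m=1: +0.028212+0.070716i × -0.317608-0.102825i = -0.001689-0.025361i  (running Σ = -0.063355+0.000000i)
Total Σ_m = -0.063355+0.000000i. Multiply by 4.188790: -0.265379+0.000000i. P_1(cos γ) = -0.265379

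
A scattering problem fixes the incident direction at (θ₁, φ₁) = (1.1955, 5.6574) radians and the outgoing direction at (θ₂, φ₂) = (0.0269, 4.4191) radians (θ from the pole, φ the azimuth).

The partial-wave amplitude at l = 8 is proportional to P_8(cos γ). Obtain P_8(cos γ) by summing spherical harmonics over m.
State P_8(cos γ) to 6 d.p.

Term-by-term m-sum for l=8 (normalisation 4π/17 = 0.739198):
  [-8]  conj(Y_{8,-8})(Ω₁) = (0.083838, 0.277007) ; Y_{8,-8}(Ω₂) = (-0.000000, 0.000000) ; Δ = (-0.000000, -0.000000)
  [-7]  conj(Y_{8,-7})(Ω₁) = (-0.148607, 0.431194) ; Y_{8,-7}(Ω₂) = (0.000000, 0.000000) ; Δ = (-0.000000, 0.000000)
  [-6]  conj(Y_{8,-6})(Ω₁) = (-0.202760, 0.142656) ; Y_{8,-6}(Ω₂) = (0.000000, -0.000000) ; Δ = (0.000000, 0.000000)
  [-5]  conj(Y_{8,-5})(Ω₁) = (0.204593, 0.002592) ; Y_{8,-5}(Ω₂) = (-0.000000, 0.000000) ; Δ = (-0.000000, 0.000000)
  [-4]  conj(Y_{8,-4})(Ω₁) = (0.268684, 0.199401) ; Y_{8,-4}(Ω₂) = (0.000003, 0.000007) ; Δ = (-0.000001, 0.000002)
  [-3]  conj(Y_{8,-3})(Ω₁) = (-0.016398, -0.051805) ; Y_{8,-3}(Ω₂) = (0.000209, -0.000173) ; Δ = (-0.000012, -0.000008)
  [-2]  conj(Y_{8,-2})(Ω₁) = (0.105081, -0.317916) ; Y_{8,-2}(Ω₂) = (-0.006194, -0.004117) ; Δ = (-0.001960, 0.001537)
  [-1]  conj(Y_{8,-1})(Ω₁) = (0.008351, -0.006035) ; Y_{8,-1}(Ω₂) = (-0.038129, 0.126255) ; Δ = (0.000444, 0.001284)
  [+0]  conj(Y_{8,0})(Ω₁) = (-0.329192, -0.000000) ; Y_{8,0}(Ω₂) = (1.148006, 0.000000) ; Δ = (-0.377914, -0.000000)
  [+1]  conj(Y_{8,1})(Ω₁) = (-0.008351, -0.006035) ; Y_{8,1}(Ω₂) = (0.038129, 0.126255) ; Δ = (0.000444, -0.001284)
  [+2]  conj(Y_{8,2})(Ω₁) = (0.105081, 0.317916) ; Y_{8,2}(Ω₂) = (-0.006194, 0.004117) ; Δ = (-0.001960, -0.001537)
  [+3]  conj(Y_{8,3})(Ω₁) = (0.016398, -0.051805) ; Y_{8,3}(Ω₂) = (-0.000209, -0.000173) ; Δ = (-0.000012, 0.000008)
  [+4]  conj(Y_{8,4})(Ω₁) = (0.268684, -0.199401) ; Y_{8,4}(Ω₂) = (0.000003, -0.000007) ; Δ = (-0.000001, -0.000002)
  [+5]  conj(Y_{8,5})(Ω₁) = (-0.204593, 0.002592) ; Y_{8,5}(Ω₂) = (0.000000, 0.000000) ; Δ = (-0.000000, -0.000000)
  [+6]  conj(Y_{8,6})(Ω₁) = (-0.202760, -0.142656) ; Y_{8,6}(Ω₂) = (0.000000, 0.000000) ; Δ = (0.000000, -0.000000)
  [+7]  conj(Y_{8,7})(Ω₁) = (0.148607, 0.431194) ; Y_{8,7}(Ω₂) = (-0.000000, 0.000000) ; Δ = (-0.000000, -0.000000)
  [+8]  conj(Y_{8,8})(Ω₁) = (0.083838, -0.277007) ; Y_{8,8}(Ω₂) = (-0.000000, -0.000000) ; Δ = (-0.000000, 0.000000)
Total Σ_m = (-0.380972, -0.000000). Multiply by 0.739198: (-0.281614, -0.000000). P_8(cos γ) = -0.281614

-0.281614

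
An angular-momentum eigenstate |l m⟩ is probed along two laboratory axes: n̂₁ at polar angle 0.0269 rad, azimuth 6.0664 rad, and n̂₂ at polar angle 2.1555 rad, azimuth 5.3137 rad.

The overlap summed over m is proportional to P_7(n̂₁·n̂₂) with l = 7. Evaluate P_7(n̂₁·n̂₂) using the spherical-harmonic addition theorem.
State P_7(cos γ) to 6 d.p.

Summing Y*_{l m}(θ₁,φ₁)·Y_{l m}(θ₂,φ₂) over m ∈ [−7, 7]; prefactor 4π/(2·7+1) = 0.837758:
  m=-7: 0.00000 - 0.00000j × 0.12281 + 0.06760j = 0.00000 - 0.00000j  (running Σ = 0.00000 - 0.00000j)
  m=-6: 0.00000 - 0.00000j × -0.31013 + 0.15609j = 0.00000 + 0.00000j  (running Σ = 0.00000 + 0.00000j)
  m=-5: 0.00000 - 0.00000j × 0.05896 - 0.43399j = -0.00000 - 0.00000j  (running Σ = -0.00000 - 0.00000j)
  m=-4: 0.00000 - 0.00000j × 0.13937 + 0.12633j = 0.00000 - 0.00000j  (running Σ = 0.00000 - 0.00000j)
  m=-3: 0.00014 - 0.00010j × 0.23934 - 0.05683j = 0.00003 - 0.00003j  (running Σ = 0.00003 - 0.00003j)
  m=-2: 0.00492 - 0.00228j × -0.11324 + 0.29354j = 0.00011 + 0.00170j  (running Σ = 0.00014 + 0.00167j)
  m=-1: 0.10686 - 0.02353j × 0.06978 + 0.10172j = 0.00985 + 0.00923j  (running Σ = 0.00999 + 0.01089j)
  m=0: 1.08151 + 0.00000j × -0.33078 + 0.00000j = -0.35774 + 0.00000j  (running Σ = -0.34775 + 0.01089j)
  m=1: -0.10686 - 0.02353j × -0.06978 + 0.10172j = 0.00985 - 0.00923j  (running Σ = -0.33790 + 0.00167j)
  m=2: 0.00492 + 0.00228j × -0.11324 - 0.29354j = 0.00011 - 0.00170j  (running Σ = -0.33779 - 0.00003j)
  m=3: -0.00014 - 0.00010j × -0.23934 - 0.05683j = 0.00003 + 0.00003j  (running Σ = -0.33776 - 0.00000j)
  m=4: 0.00000 + 0.00000j × 0.13937 - 0.12633j = 0.00000 + 0.00000j  (running Σ = -0.33776 - 0.00000j)
  m=5: -0.00000 - 0.00000j × -0.05896 - 0.43399j = -0.00000 + 0.00000j  (running Σ = -0.33776 + 0.00000j)
  m=6: 0.00000 + 0.00000j × -0.31013 - 0.15609j = 0.00000 - 0.00000j  (running Σ = -0.33776 - 0.00000j)
  m=7: -0.00000 - 0.00000j × -0.12281 + 0.06760j = 0.00000 + 0.00000j  (running Σ = -0.33776 + 0.00000j)
Total Σ_m = -0.33776 + 0.00000j. Multiply by 0.837758: -0.28296 + 0.00000j. P_7(cos γ) = -0.282960

-0.282960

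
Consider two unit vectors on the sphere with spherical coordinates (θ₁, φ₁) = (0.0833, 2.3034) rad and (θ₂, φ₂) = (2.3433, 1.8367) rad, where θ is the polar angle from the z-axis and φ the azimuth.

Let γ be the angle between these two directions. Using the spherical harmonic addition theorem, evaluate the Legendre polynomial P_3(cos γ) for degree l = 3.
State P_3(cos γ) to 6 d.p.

0.301007

Term-by-term m-sum for l=3 (normalisation 4π/7 = 1.795196):
  [-3]  conj(Y_{3,-3})(Ω₁) = +0.000195+0.000141i ; Y_{3,-3}(Ω₂) = +0.109692+0.107024i ; Δ = +0.000006+0.000036i
  [-2]  conj(Y_{3,-2})(Ω₁) = -0.000743-0.007011i ; Y_{3,-2}(Ω₂) = +0.315309-0.185511i ; Δ = -0.001535-0.002073i
  [-1]  conj(Y_{3,-1})(Ω₁) = -0.071314+0.079271i ; Y_{3,-1}(Ω₂) = -0.087310-0.320578i ; Δ = +0.031639+0.015940i
  [+0]  conj(Y_{3,0})(Ω₁) = +0.730892-0.000000i ; Y_{3,0}(Ω₂) = +0.147016+0.000000i ; Δ = +0.107453+0.000000i
  [+1]  conj(Y_{3,1})(Ω₁) = +0.071314+0.079271i ; Y_{3,1}(Ω₂) = +0.087310-0.320578i ; Δ = +0.031639-0.015940i
  [+2]  conj(Y_{3,2})(Ω₁) = -0.000743+0.007011i ; Y_{3,2}(Ω₂) = +0.315309+0.185511i ; Δ = -0.001535+0.002073i
  [+3]  conj(Y_{3,3})(Ω₁) = -0.000195+0.000141i ; Y_{3,3}(Ω₂) = -0.109692+0.107024i ; Δ = +0.000006-0.000036i
Σ over m = +0.167673-0.000000i; ×(4π/7) → +0.301007-0.000000i. Real part: 0.301007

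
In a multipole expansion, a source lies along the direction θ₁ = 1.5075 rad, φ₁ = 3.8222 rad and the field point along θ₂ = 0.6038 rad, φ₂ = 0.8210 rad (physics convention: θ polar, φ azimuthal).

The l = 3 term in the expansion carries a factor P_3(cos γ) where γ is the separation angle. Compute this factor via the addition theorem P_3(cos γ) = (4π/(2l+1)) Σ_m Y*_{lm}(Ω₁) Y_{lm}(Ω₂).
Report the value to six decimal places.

0.433823

Summing Y*_{l m}(θ₁,φ₁)·Y_{l m}(θ₂,φ₂) over m ∈ [−3, 3]; prefactor 4π/(2·3+1) = 1.795196:
  m=-3: Y*=+0.188201-0.369560i  Y=-0.059447-0.047934i  product -0.028903+0.012948i
  m=-2: Y*=+0.013396+0.062977i  Y=-0.019294-0.270515i  product +0.016778-0.004839i
  m=-1: Y*=+0.245655+0.198899i  Y=+0.298637-0.320696i  product +0.137147-0.019382i
  m=+0: Y*=-0.070343-0.000000i  Y=+0.119240+0.000000i  product -0.008388-0.000000i
  m=+1: Y*=-0.245655+0.198899i  Y=-0.298637-0.320696i  product +0.137147+0.019382i
  m=+2: Y*=+0.013396-0.062977i  Y=-0.019294+0.270515i  product +0.016778+0.004839i
  m=+3: Y*=-0.188201-0.369560i  Y=+0.059447-0.047934i  product -0.028903-0.012948i
Accumulated sum +0.241658+0.000000i; after 4π/(2l+1) scaling, +0.433823+0.000000i ⇒ P_3 = 0.433823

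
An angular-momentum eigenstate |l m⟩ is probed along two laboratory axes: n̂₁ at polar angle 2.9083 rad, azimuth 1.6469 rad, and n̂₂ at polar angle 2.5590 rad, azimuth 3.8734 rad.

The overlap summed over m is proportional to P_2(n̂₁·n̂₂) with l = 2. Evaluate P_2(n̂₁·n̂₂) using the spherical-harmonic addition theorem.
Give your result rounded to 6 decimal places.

0.310041

Addition theorem: P_2(cos γ) = (4π/5) Σ_m Y*_{lm}(Ω₁) Y_{lm}(Ω₂), m = −2…2:
  [-2]  conj(Y_{2,-2})(Ω₁) = -0.02041 - 0.00313j ; Y_{2,-2}(Ω₂) = 0.01251 - 0.11626j ; Δ = -0.00062 + 0.00233j
  [-1]  conj(Y_{2,-1})(Ω₁) = 0.01321 - 0.17326j ; Y_{2,-1}(Ω₂) = 0.26406 - 0.23717j ; Δ = -0.03760 - 0.04888j
  [+0]  conj(Y_{2,0})(Ω₁) = 0.58021 + 0.00000j ; Y_{2,0}(Ω₂) = 0.34437 + 0.00000j ; Δ = 0.19981 + 0.00000j
  [+1]  conj(Y_{2,1})(Ω₁) = -0.01321 - 0.17326j ; Y_{2,1}(Ω₂) = -0.26406 - 0.23717j ; Δ = -0.03760 + 0.04888j
  [+2]  conj(Y_{2,2})(Ω₁) = -0.02041 + 0.00313j ; Y_{2,2}(Ω₂) = 0.01251 + 0.11626j ; Δ = -0.00062 - 0.00233j
Σ over m = 0.12336 + 0.00000j; ×(4π/5) → 0.31004 + 0.00000j. Real part: 0.310041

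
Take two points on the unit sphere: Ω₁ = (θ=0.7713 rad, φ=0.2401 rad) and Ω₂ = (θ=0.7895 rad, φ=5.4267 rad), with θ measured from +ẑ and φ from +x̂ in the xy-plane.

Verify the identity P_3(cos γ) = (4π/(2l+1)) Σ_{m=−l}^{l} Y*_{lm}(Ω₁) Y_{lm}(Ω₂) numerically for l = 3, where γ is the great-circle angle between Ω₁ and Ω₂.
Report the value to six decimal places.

Addition theorem: P_3(cos γ) = (4π/7) Σ_m Y*_{lm}(Ω₁) Y_{lm}(Ω₂), m = −3…3:
  [-3]  conj(Y_{3,-3})(Ω₁) = 0.10621 + 0.09321j ; Y_{3,-3}(Ω₂) = -0.12555 + 0.08085j ; Δ = -0.02087 - 0.00312j
  [-2]  conj(Y_{3,-2})(Ω₁) = 0.31579 + 0.16448j ; Y_{3,-2}(Ω₂) = -0.05141 + 0.35913j ; Δ = -0.07530 + 0.10495j
  [-1]  conj(Y_{3,-1})(Ω₁) = 0.34365 + 0.08413j ; Y_{3,-1}(Ω₂) = 0.22239 + 0.25649j ; Δ = 0.05485 + 0.10685j
  [+0]  conj(Y_{3,0})(Ω₁) = -0.11493 + 0.00000j ; Y_{3,0}(Ω₂) = -0.13679 + 0.00000j ; Δ = 0.01572 + 0.00000j
  [+1]  conj(Y_{3,1})(Ω₁) = -0.34365 + 0.08413j ; Y_{3,1}(Ω₂) = -0.22239 + 0.25649j ; Δ = 0.05485 - 0.10685j
  [+2]  conj(Y_{3,2})(Ω₁) = 0.31579 - 0.16448j ; Y_{3,2}(Ω₂) = -0.05141 - 0.35913j ; Δ = -0.07530 - 0.10495j
  [+3]  conj(Y_{3,3})(Ω₁) = -0.10621 + 0.09321j ; Y_{3,3}(Ω₂) = 0.12555 + 0.08085j ; Δ = -0.02087 + 0.00312j
Σ over m = -0.06694 + 0.00000j; ×(4π/7) → -0.12017 + 0.00000j. Real part: -0.120172

-0.120172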